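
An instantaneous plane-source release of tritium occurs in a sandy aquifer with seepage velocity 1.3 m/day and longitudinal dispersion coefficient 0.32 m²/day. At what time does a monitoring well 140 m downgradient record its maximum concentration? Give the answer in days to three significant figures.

108 days

For the 1D instantaneous-source solution, setting ∂C/∂t = 0 at fixed x gives v²t² + 2Dt − x² = 0, so t = (√(D² + v²x²) − D)/v².
√(D² + v²x²) = √(0.32² + 1.3² × 140²) = 182.0; v² = 1.69.
t = (182.0 − 0.32)/1.69 = 108 days (vs. the pure-advection estimate x/v = 108 d).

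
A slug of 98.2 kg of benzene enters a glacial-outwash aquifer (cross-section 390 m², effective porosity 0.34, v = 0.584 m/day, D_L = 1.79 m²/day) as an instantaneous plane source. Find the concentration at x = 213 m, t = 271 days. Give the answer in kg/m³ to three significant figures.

0.00203 kg/m³

For an instantaneous plane source, C(x,t) = M/(n_e·A·√(4πDt)) · exp(−(x−vt)²/(4Dt)), with n_e·A the pore (flow) area.
Plume center vt = 0.584 × 271 = 158.264 m, so the well at 213 m is 54.736 m downgradient of the peak.
√(4πDt) = 78.08 m, giving peak height M/(n_e·A·√(4πDt)) = 98.2/(0.34 × 390 × 78.08) = 0.009485 kg/m³.
(x−vt)²/(4Dt) = (54.736)²/(4 × 1.79 × 271) = 1.544; exp(−1.544) = 0.2135.
C = 0.009485 × 0.2135 = 0.00203 kg/m³.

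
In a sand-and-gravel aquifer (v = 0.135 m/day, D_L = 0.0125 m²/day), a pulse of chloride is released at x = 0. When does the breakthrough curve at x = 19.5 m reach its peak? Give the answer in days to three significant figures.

144 days

For the 1D instantaneous-source solution, setting ∂C/∂t = 0 at fixed x gives v²t² + 2Dt − x² = 0, so t = (√(D² + v²x²) − D)/v².
√(D² + v²x²) = √(0.0125² + 0.135² × 19.5²) = 2.633; v² = 0.018225.
t = (2.633 − 0.0125)/0.018225 = 144 days (vs. the pure-advection estimate x/v = 144 d).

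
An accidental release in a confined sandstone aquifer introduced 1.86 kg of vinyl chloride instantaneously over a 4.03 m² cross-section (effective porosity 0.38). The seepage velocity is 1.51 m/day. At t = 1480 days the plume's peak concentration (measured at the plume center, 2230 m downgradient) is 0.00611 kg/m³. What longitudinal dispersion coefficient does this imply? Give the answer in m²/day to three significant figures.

At the plume center C_max = M/(n_e·A·√(4πDt)), so D = M²/(4πt·(n_e·A·C_max)²).
n_e·A·C_max = 0.38 × 4.03 × 0.00611 = 0.009357 kg/m.
D = 1.86²/(4π × 1480 × 0.009357²) = 2.12 m²/day.

2.12 m²/day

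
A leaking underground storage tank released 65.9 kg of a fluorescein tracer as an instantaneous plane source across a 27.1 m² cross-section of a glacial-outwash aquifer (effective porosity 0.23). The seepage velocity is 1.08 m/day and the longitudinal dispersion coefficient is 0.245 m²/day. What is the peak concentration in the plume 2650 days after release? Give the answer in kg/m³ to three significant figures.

0.117 kg/m³

The peak of an instantaneous 1D plume sits at x = vt; there the Gaussian factor is 1 and C_max = M/(n_e·A·√(4πDt)), where n_e·A is the pore area the mass is dissolved in.
√(4πDt) = √(4π × 0.245 × 2650) = 90.33 m, so C_max = 65.9/(0.23 × 27.1 × 90.33) = 0.117 kg/m³.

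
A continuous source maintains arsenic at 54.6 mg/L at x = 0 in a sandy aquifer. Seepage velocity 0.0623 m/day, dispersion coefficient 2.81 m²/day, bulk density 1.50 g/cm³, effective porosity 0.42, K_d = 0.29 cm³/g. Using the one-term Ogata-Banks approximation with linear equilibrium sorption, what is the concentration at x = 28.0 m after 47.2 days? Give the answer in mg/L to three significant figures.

0.546 mg/L

Retardation factor R = 1 + ρ_b·K_d/n = 1 + 1.50 × 0.29/0.42 = 2.036.
Sorption retards both mechanisms: v_R = v/R = 0.03060 m/day, D_R = D/R = 1.380 m²/day.
v_R·t = 0.03060 × 47.2 = 1.44432 m; 2√(D_R t) = 16.14 m; argument = (28.0 − 1.44432)/16.14 = 1.645.
C = C₀ × ½·erfc(1.645) = 54.6 × 0.009999 = 0.546 mg/L.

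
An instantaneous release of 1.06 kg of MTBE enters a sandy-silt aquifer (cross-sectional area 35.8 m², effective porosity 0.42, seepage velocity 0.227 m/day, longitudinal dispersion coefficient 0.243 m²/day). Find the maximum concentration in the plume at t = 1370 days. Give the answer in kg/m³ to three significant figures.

The peak of an instantaneous 1D plume sits at x = vt; there the Gaussian factor is 1 and C_max = M/(n_e·A·√(4πDt)), where n_e·A is the pore area the mass is dissolved in.
√(4πDt) = √(4π × 0.243 × 1370) = 64.68 m, so C_max = 1.06/(0.42 × 35.8 × 64.68) = 0.00109 kg/m³.

0.00109 kg/m³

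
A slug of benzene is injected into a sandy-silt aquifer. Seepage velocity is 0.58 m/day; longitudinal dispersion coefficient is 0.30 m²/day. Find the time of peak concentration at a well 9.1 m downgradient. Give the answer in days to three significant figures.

14.8 days

For the 1D instantaneous-source solution, setting ∂C/∂t = 0 at fixed x gives v²t² + 2Dt − x² = 0, so t = (√(D² + v²x²) − D)/v².
√(D² + v²x²) = √(0.30² + 0.58² × 9.1²) = 5.287; v² = 0.3364.
t = (5.287 − 0.30)/0.3364 = 14.8 days (vs. the pure-advection estimate x/v = 15.7 d).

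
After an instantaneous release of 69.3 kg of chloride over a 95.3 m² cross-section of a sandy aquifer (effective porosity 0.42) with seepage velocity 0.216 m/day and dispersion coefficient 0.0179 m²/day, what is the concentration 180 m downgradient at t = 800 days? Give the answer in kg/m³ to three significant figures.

For an instantaneous plane source, C(x,t) = M/(n_e·A·√(4πDt)) · exp(−(x−vt)²/(4Dt)), with n_e·A the pore (flow) area.
Plume center vt = 0.216 × 800 = 172.8 m, so the well at 180 m is 7.2 m downgradient of the peak.
√(4πDt) = 13.41 m, giving peak height M/(n_e·A·√(4πDt)) = 69.3/(0.42 × 95.3 × 13.41) = 0.1291 kg/m³.
(x−vt)²/(4Dt) = (7.2)²/(4 × 0.0179 × 800) = 0.9050; exp(−0.9050) = 0.4045.
C = 0.1291 × 0.4045 = 0.0522 kg/m³.

0.0522 kg/m³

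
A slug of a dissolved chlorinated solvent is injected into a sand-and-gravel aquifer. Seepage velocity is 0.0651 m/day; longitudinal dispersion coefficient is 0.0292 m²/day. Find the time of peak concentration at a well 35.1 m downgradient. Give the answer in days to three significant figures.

532 days

For the 1D instantaneous-source solution, setting ∂C/∂t = 0 at fixed x gives v²t² + 2Dt − x² = 0, so t = (√(D² + v²x²) − D)/v².
√(D² + v²x²) = √(0.0292² + 0.0651² × 35.1²) = 2.285; v² = 0.00423801.
t = (2.285 − 0.0292)/0.00423801 = 532 days (vs. the pure-advection estimate x/v = 539 d).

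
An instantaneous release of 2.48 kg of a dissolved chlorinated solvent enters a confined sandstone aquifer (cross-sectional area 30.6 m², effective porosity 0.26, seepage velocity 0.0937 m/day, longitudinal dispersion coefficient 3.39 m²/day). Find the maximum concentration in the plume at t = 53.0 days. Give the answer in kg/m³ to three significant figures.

0.00656 kg/m³

The peak of an instantaneous 1D plume sits at x = vt; there the Gaussian factor is 1 and C_max = M/(n_e·A·√(4πDt)), where n_e·A is the pore area the mass is dissolved in.
√(4πDt) = √(4π × 3.39 × 53.0) = 47.52 m, so C_max = 2.48/(0.26 × 30.6 × 47.52) = 0.00656 kg/m³.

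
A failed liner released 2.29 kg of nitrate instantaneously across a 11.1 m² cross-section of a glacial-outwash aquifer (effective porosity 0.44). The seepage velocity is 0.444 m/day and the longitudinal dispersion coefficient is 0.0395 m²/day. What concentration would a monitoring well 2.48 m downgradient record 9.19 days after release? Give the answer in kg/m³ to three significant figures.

For an instantaneous plane source, C(x,t) = M/(n_e·A·√(4πDt)) · exp(−(x−vt)²/(4Dt)), with n_e·A the pore (flow) area.
Plume center vt = 0.444 × 9.19 = 4.08036 m, so the well at 2.48 m is 1.60036 m upgradient of the peak.
√(4πDt) = 2.136 m, giving peak height M/(n_e·A·√(4πDt)) = 2.29/(0.44 × 11.1 × 2.136) = 0.2195 kg/m³.
(x−vt)²/(4Dt) = (-1.60036)²/(4 × 0.0395 × 9.19) = 1.764; exp(−1.764) = 0.1714.
C = 0.2195 × 0.1714 = 0.0376 kg/m³.

0.0376 kg/m³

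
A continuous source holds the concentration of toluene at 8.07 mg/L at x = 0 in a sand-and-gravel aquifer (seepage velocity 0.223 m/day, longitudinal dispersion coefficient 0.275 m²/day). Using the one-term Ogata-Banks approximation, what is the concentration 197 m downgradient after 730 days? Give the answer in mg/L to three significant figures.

For a continuous step input, C/C₀ ≈ ½·erfc((x−vt)/(2√(Dt))).
vt = 0.223 × 730 = 162.79 m and 2√(Dt) = 2√(0.275 × 730) = 28.34 m.
Argument (x−vt)/(2√(Dt)) = (197 − 162.79)/28.34 = 1.207; ½·erfc(1.207) = 0.04392.
C = 8.07 × 0.04392 = 0.354 mg/L.

0.354 mg/L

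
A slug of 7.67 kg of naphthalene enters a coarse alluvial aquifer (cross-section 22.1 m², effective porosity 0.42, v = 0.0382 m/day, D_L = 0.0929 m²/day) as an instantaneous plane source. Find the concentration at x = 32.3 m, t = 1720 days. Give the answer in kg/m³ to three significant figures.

For an instantaneous plane source, C(x,t) = M/(n_e·A·√(4πDt)) · exp(−(x−vt)²/(4Dt)), with n_e·A the pore (flow) area.
Plume center vt = 0.0382 × 1720 = 65.704 m, so the well at 32.3 m is 33.404 m upgradient of the peak.
√(4πDt) = 44.81 m, giving peak height M/(n_e·A·√(4πDt)) = 7.67/(0.42 × 22.1 × 44.81) = 0.01844 kg/m³.
(x−vt)²/(4Dt) = (-33.404)²/(4 × 0.0929 × 1720) = 1.746; exp(−1.746) = 0.1745.
C = 0.01844 × 0.1745 = 0.00322 kg/m³.

0.00322 kg/m³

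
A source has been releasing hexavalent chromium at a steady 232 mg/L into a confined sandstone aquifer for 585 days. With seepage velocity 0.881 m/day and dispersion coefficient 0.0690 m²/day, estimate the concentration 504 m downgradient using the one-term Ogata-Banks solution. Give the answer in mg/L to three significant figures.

208 mg/L

For a continuous step input, C/C₀ ≈ ½·erfc((x−vt)/(2√(Dt))).
vt = 0.881 × 585 = 515.385 m and 2√(Dt) = 2√(0.0690 × 585) = 12.71 m.
Argument (x−vt)/(2√(Dt)) = (504 − 515.385)/12.71 = -0.8958; ½·erfc(-0.8958) = 0.8974.
C = 232 × 0.8974 = 208 mg/L.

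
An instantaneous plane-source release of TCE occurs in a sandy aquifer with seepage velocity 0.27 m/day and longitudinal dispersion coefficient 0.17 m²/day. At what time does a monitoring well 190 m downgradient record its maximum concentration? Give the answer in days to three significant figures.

701 days

For the 1D instantaneous-source solution, setting ∂C/∂t = 0 at fixed x gives v²t² + 2Dt − x² = 0, so t = (√(D² + v²x²) − D)/v².
√(D² + v²x²) = √(0.17² + 0.27² × 190²) = 51.30; v² = 0.0729.
t = (51.30 − 0.17)/0.0729 = 701 days (vs. the pure-advection estimate x/v = 704 d).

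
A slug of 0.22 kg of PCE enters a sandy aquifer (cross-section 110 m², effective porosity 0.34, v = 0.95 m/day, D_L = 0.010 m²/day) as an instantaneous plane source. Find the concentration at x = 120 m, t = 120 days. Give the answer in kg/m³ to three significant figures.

8.38e-07 kg/m³

For an instantaneous plane source, C(x,t) = M/(n_e·A·√(4πDt)) · exp(−(x−vt)²/(4Dt)), with n_e·A the pore (flow) area.
Plume center vt = 0.95 × 120 = 114 m, so the well at 120 m is 6 m downgradient of the peak.
√(4πDt) = 3.883 m, giving peak height M/(n_e·A·√(4πDt)) = 0.22/(0.34 × 110 × 3.883) = 0.001515 kg/m³.
(x−vt)²/(4Dt) = (6)²/(4 × 0.010 × 120) = 7.500; exp(−7.500) = 0.0005531.
C = 0.001515 × 0.0005531 = 8.38e-07 kg/m³.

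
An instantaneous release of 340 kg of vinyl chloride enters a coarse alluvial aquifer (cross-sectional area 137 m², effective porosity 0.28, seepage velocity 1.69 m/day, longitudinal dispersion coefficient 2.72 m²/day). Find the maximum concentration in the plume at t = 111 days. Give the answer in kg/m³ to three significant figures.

0.144 kg/m³

The peak of an instantaneous 1D plume sits at x = vt; there the Gaussian factor is 1 and C_max = M/(n_e·A·√(4πDt)), where n_e·A is the pore area the mass is dissolved in.
√(4πDt) = √(4π × 2.72 × 111) = 61.60 m, so C_max = 340/(0.28 × 137 × 61.60) = 0.144 kg/m³.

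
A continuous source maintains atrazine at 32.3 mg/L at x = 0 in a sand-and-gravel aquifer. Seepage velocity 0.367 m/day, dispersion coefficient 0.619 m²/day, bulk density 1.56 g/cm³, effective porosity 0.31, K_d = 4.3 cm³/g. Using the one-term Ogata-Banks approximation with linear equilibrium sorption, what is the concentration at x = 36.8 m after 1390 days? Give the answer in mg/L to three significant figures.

1.64 mg/L

Retardation factor R = 1 + ρ_b·K_d/n = 1 + 1.56 × 4.3/0.31 = 22.64.
Sorption retards both mechanisms: v_R = v/R = 0.01621 m/day, D_R = D/R = 0.02734 m²/day.
v_R·t = 0.01621 × 1390 = 22.5319 m; 2√(D_R t) = 12.33 m; argument = (36.8 − 22.5319)/12.33 = 1.157.
C = C₀ × ½·erfc(1.157) = 32.3 × 0.05089 = 1.64 mg/L.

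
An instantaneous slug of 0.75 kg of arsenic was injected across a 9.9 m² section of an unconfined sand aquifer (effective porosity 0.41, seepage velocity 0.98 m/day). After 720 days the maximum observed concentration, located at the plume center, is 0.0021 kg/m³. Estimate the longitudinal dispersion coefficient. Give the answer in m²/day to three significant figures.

0.856 m²/day

At the plume center C_max = M/(n_e·A·√(4πDt)), so D = M²/(4πt·(n_e·A·C_max)²).
n_e·A·C_max = 0.41 × 9.9 × 0.0021 = 0.008524 kg/m.
D = 0.75²/(4π × 720 × 0.008524²) = 0.856 m²/day.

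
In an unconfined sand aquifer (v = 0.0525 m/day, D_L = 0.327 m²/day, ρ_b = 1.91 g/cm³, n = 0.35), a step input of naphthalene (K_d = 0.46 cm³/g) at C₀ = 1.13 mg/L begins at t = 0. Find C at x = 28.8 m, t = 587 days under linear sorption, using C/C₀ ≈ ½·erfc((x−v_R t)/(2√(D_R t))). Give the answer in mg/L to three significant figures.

Retardation factor R = 1 + ρ_b·K_d/n = 1 + 1.91 × 0.46/0.35 = 3.510.
Sorption retards both mechanisms: v_R = v/R = 0.01496 m/day, D_R = D/R = 0.09316 m²/day.
v_R·t = 0.01496 × 587 = 8.78152 m; 2√(D_R t) = 14.79 m; argument = (28.8 − 8.78152)/14.79 = 1.354.
C = C₀ × ½·erfc(1.354) = 1.13 × 0.02776 = 0.0314 mg/L.

0.0314 mg/L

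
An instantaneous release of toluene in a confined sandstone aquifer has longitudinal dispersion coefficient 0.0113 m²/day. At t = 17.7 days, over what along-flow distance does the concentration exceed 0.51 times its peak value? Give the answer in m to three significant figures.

The plume is Gaussian with σ = √(2Dt) = √(2 × 0.0113 × 17.7) = 0.6325 m.
C/C_peak = exp(−Δx²/(2σ²)) = 0.51 ⇒ Δx = σ·√(−2 ln 0.51) = 0.6325 × 1.160 = 0.7337 m.
Width = 2Δx = 1.47 m.

1.47 m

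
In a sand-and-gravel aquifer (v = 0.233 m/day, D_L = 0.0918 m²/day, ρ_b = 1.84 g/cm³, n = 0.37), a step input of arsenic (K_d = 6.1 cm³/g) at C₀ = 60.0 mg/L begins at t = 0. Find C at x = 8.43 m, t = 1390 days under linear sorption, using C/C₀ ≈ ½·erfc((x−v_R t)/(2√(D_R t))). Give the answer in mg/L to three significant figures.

44.9 mg/L

Retardation factor R = 1 + ρ_b·K_d/n = 1 + 1.84 × 6.1/0.37 = 31.34.
Sorption retards both mechanisms: v_R = v/R = 0.007435 m/day, D_R = D/R = 0.002929 m²/day.
v_R·t = 0.007435 × 1390 = 10.33465 m; 2√(D_R t) = 4.035 m; argument = (8.43 − 10.33465)/4.035 = -0.4720.
C = C₀ × ½·erfc(-0.4720) = 60.0 × 0.7478 = 44.9 mg/L.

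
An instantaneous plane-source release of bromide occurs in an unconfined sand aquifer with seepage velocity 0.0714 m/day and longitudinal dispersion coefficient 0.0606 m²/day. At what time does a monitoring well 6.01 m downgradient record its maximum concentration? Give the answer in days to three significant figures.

For the 1D instantaneous-source solution, setting ∂C/∂t = 0 at fixed x gives v²t² + 2Dt − x² = 0, so t = (√(D² + v²x²) − D)/v².
√(D² + v²x²) = √(0.0606² + 0.0714² × 6.01²) = 0.4334; v² = 0.00509796.
t = (0.4334 − 0.0606)/0.00509796 = 73.1 days (vs. the pure-advection estimate x/v = 84.2 d).

73.1 days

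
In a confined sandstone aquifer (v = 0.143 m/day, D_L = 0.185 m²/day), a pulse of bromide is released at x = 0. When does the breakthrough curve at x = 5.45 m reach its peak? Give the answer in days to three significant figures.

30.1 days

For the 1D instantaneous-source solution, setting ∂C/∂t = 0 at fixed x gives v²t² + 2Dt − x² = 0, so t = (√(D² + v²x²) − D)/v².
√(D² + v²x²) = √(0.185² + 0.143² × 5.45²) = 0.8010; v² = 0.020449.
t = (0.8010 − 0.185)/0.020449 = 30.1 days (vs. the pure-advection estimate x/v = 38.1 d).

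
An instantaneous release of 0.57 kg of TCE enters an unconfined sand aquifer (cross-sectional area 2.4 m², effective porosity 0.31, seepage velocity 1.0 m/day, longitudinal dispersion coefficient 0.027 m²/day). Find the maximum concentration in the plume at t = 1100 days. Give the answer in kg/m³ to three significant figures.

0.0397 kg/m³

The peak of an instantaneous 1D plume sits at x = vt; there the Gaussian factor is 1 and C_max = M/(n_e·A·√(4πDt)), where n_e·A is the pore area the mass is dissolved in.
√(4πDt) = √(4π × 0.027 × 1100) = 19.32 m, so C_max = 0.57/(0.31 × 2.4 × 19.32) = 0.0397 kg/m³.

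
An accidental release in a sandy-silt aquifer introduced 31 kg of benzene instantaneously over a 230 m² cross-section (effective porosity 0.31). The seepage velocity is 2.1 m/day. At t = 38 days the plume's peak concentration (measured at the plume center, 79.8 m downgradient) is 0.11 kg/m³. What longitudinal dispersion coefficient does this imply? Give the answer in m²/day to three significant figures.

At the plume center C_max = M/(n_e·A·√(4πDt)), so D = M²/(4πt·(n_e·A·C_max)²).
n_e·A·C_max = 0.31 × 230 × 0.11 = 7.843 kg/m.
D = 31²/(4π × 38 × 7.843²) = 0.0327 m²/day.

0.0327 m²/day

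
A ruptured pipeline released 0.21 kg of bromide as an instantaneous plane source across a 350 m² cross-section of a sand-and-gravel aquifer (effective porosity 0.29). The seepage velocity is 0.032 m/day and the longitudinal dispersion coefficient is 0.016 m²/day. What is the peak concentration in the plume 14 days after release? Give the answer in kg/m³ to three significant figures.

0.00123 kg/m³

The peak of an instantaneous 1D plume sits at x = vt; there the Gaussian factor is 1 and C_max = M/(n_e·A·√(4πDt)), where n_e·A is the pore area the mass is dissolved in.
√(4πDt) = √(4π × 0.016 × 14) = 1.678 m, so C_max = 0.21/(0.29 × 350 × 1.678) = 0.00123 kg/m³.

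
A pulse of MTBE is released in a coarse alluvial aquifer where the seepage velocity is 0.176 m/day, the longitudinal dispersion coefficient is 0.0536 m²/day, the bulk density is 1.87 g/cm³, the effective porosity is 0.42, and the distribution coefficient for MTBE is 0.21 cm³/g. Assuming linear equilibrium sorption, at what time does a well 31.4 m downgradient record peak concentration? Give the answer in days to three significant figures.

Retardation factor R = 1 + ρ_b·K_d/n = 1 + 1.87 × 0.21/0.42 = 1.935.
Sorption retards both mechanisms: v_R = v/R = 0.09096 m/day, D_R = D/R = 0.02770 m²/day.
Peak time from v_R²t² + 2D_R t − x² = 0: t = (√(D_R² + v_R²x²) − D_R)/v_R².
√(D_R² + v_R²x²) = √(0.02770² + 0.09096² × 31.4²) = 2.856; v_R² = 0.008274.
t = (2.856 − 0.02770)/0.008274 = 342 days.

342 days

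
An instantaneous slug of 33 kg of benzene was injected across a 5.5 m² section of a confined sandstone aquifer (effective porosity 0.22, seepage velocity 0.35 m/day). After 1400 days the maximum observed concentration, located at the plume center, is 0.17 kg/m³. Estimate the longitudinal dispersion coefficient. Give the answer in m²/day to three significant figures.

1.46 m²/day

At the plume center C_max = M/(n_e·A·√(4πDt)), so D = M²/(4πt·(n_e·A·C_max)²).
n_e·A·C_max = 0.22 × 5.5 × 0.17 = 0.2057 kg/m.
D = 33²/(4π × 1400 × 0.2057²) = 1.46 m²/day.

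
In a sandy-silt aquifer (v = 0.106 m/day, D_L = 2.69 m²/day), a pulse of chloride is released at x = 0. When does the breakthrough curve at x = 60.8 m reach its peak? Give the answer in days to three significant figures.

For the 1D instantaneous-source solution, setting ∂C/∂t = 0 at fixed x gives v²t² + 2Dt − x² = 0, so t = (√(D² + v²x²) − D)/v².
√(D² + v²x²) = √(2.69² + 0.106² × 60.8²) = 6.984; v² = 0.011236.
t = (6.984 − 2.69)/0.011236 = 382 days (vs. the pure-advection estimate x/v = 574 d).

382 days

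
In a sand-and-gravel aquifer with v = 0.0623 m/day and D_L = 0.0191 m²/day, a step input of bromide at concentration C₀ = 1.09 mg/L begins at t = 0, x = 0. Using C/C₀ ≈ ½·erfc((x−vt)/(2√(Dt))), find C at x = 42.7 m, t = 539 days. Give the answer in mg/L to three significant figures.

For a continuous step input, C/C₀ ≈ ½·erfc((x−vt)/(2√(Dt))).
vt = 0.0623 × 539 = 33.5797 m and 2√(Dt) = 2√(0.0191 × 539) = 6.417 m.
Argument (x−vt)/(2√(Dt)) = (42.7 − 33.5797)/6.417 = 1.421; ½·erfc(1.421) = 0.02224.
C = 1.09 × 0.02224 = 0.0242 mg/L.

0.0242 mg/L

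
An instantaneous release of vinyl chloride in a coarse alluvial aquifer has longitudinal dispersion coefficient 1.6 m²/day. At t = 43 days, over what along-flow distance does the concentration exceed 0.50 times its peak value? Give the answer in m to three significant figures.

27.6 m

The plume is Gaussian with σ = √(2Dt) = √(2 × 1.6 × 43) = 11.73 m.
C/C_peak = exp(−Δx²/(2σ²)) = 0.50 ⇒ Δx = σ·√(−2 ln 0.50) = 11.73 × 1.177 = 13.81 m.
Width = 2Δx = 27.6 m.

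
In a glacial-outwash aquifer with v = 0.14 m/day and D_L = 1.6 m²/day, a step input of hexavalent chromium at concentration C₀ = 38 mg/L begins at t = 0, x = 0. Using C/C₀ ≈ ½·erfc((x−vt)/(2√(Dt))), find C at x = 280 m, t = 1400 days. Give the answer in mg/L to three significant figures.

For a continuous step input, C/C₀ ≈ ½·erfc((x−vt)/(2√(Dt))).
vt = 0.14 × 1400 = 196 m and 2√(Dt) = 2√(1.6 × 1400) = 94.66 m.
Argument (x−vt)/(2√(Dt)) = (280 − 196)/94.66 = 0.8874; ½·erfc(0.8874) = 0.1047.
C = 38 × 0.1047 = 3.98 mg/L.

3.98 mg/L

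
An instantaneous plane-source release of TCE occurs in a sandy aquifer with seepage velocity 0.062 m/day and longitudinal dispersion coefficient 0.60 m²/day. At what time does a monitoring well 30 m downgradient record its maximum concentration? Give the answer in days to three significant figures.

352 days

For the 1D instantaneous-source solution, setting ∂C/∂t = 0 at fixed x gives v²t² + 2Dt − x² = 0, so t = (√(D² + v²x²) − D)/v².
√(D² + v²x²) = √(0.60² + 0.062² × 30²) = 1.954; v² = 0.003844.
t = (1.954 − 0.60)/0.003844 = 352 days (vs. the pure-advection estimate x/v = 484 d).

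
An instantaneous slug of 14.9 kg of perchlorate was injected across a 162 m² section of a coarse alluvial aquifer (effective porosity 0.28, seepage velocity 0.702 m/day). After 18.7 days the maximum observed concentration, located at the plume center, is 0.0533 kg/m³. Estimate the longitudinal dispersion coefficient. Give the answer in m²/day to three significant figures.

0.162 m²/day

At the plume center C_max = M/(n_e·A·√(4πDt)), so D = M²/(4πt·(n_e·A·C_max)²).
n_e·A·C_max = 0.28 × 162 × 0.0533 = 2.418 kg/m.
D = 14.9²/(4π × 18.7 × 2.418²) = 0.162 m²/day.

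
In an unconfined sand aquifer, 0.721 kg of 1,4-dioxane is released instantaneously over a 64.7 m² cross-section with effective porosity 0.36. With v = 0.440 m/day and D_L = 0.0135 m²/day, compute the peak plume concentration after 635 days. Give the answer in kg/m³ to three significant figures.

The peak of an instantaneous 1D plume sits at x = vt; there the Gaussian factor is 1 and C_max = M/(n_e·A·√(4πDt)), where n_e·A is the pore area the mass is dissolved in.
√(4πDt) = √(4π × 0.0135 × 635) = 10.38 m, so C_max = 0.721/(0.36 × 64.7 × 10.38) = 0.00298 kg/m³.

0.00298 kg/m³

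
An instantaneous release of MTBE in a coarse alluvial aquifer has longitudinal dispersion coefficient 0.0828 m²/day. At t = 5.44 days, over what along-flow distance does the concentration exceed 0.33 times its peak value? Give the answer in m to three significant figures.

2.83 m

The plume is Gaussian with σ = √(2Dt) = √(2 × 0.0828 × 5.44) = 0.9491 m.
C/C_peak = exp(−Δx²/(2σ²)) = 0.33 ⇒ Δx = σ·√(−2 ln 0.33) = 0.9491 × 1.489 = 1.413 m.
Width = 2Δx = 2.83 m.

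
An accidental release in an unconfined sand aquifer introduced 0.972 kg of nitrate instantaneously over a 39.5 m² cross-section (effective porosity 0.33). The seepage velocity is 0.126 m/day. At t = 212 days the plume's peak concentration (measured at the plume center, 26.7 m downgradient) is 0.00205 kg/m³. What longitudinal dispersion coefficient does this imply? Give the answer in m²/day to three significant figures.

At the plume center C_max = M/(n_e·A·√(4πDt)), so D = M²/(4πt·(n_e·A·C_max)²).
n_e·A·C_max = 0.33 × 39.5 × 0.00205 = 0.02672 kg/m.
D = 0.972²/(4π × 212 × 0.02672²) = 0.497 m²/day.

0.497 m²/day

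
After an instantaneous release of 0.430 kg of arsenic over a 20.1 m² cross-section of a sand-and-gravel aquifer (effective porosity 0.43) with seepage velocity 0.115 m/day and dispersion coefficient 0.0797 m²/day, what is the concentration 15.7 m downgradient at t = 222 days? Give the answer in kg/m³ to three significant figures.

0.000852 kg/m³

For an instantaneous plane source, C(x,t) = M/(n_e·A·√(4πDt)) · exp(−(x−vt)²/(4Dt)), with n_e·A the pore (flow) area.
Plume center vt = 0.115 × 222 = 25.53 m, so the well at 15.7 m is 9.83 m upgradient of the peak.
√(4πDt) = 14.91 m, giving peak height M/(n_e·A·√(4πDt)) = 0.430/(0.43 × 20.1 × 14.91) = 0.003337 kg/m³.
(x−vt)²/(4Dt) = (-9.83)²/(4 × 0.0797 × 222) = 1.365; exp(−1.365) = 0.2554.
C = 0.003337 × 0.2554 = 0.000852 kg/m³.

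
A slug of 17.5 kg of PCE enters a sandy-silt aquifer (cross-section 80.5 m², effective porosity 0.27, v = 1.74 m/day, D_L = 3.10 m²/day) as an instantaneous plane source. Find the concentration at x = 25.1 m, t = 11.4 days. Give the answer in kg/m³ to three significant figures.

For an instantaneous plane source, C(x,t) = M/(n_e·A·√(4πDt)) · exp(−(x−vt)²/(4Dt)), with n_e·A the pore (flow) area.
Plume center vt = 1.74 × 11.4 = 19.836 m, so the well at 25.1 m is 5.264 m downgradient of the peak.
√(4πDt) = 21.07 m, giving peak height M/(n_e·A·√(4πDt)) = 17.5/(0.27 × 80.5 × 21.07) = 0.03821 kg/m³.
(x−vt)²/(4Dt) = (5.264)²/(4 × 3.10 × 11.4) = 0.1960; exp(−0.1960) = 0.8220.
C = 0.03821 × 0.8220 = 0.0314 kg/m³.

0.0314 kg/m³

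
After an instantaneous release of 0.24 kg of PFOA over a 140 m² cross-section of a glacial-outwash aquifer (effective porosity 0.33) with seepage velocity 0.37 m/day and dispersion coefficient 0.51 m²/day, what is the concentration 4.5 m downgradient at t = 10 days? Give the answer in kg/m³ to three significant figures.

For an instantaneous plane source, C(x,t) = M/(n_e·A·√(4πDt)) · exp(−(x−vt)²/(4Dt)), with n_e·A the pore (flow) area.
Plume center vt = 0.37 × 10 = 3.7 m, so the well at 4.5 m is 0.8 m downgradient of the peak.
√(4πDt) = 8.006 m, giving peak height M/(n_e·A·√(4πDt)) = 0.24/(0.33 × 140 × 8.006) = 0.0006489 kg/m³.
(x−vt)²/(4Dt) = (0.8)²/(4 × 0.51 × 10) = 0.03137; exp(−0.03137) = 0.9691.
C = 0.0006489 × 0.9691 = 0.000629 kg/m³.

0.000629 kg/m³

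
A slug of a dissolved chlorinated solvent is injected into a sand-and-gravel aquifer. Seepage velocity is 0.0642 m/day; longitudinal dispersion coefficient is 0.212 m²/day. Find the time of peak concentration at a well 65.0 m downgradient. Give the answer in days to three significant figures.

962 days

For the 1D instantaneous-source solution, setting ∂C/∂t = 0 at fixed x gives v²t² + 2Dt − x² = 0, so t = (√(D² + v²x²) − D)/v².
√(D² + v²x²) = √(0.212² + 0.0642² × 65.0²) = 4.178; v² = 0.00412164.
t = (4.178 − 0.212)/0.00412164 = 962 days (vs. the pure-advection estimate x/v = 1010 d).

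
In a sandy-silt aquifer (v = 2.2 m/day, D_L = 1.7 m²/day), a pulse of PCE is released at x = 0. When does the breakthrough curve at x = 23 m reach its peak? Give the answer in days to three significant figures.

For the 1D instantaneous-source solution, setting ∂C/∂t = 0 at fixed x gives v²t² + 2Dt − x² = 0, so t = (√(D² + v²x²) − D)/v².
√(D² + v²x²) = √(1.7² + 2.2² × 23²) = 50.63; v² = 4.84.
t = (50.63 − 1.7)/4.84 = 10.1 days (vs. the pure-advection estimate x/v = 10.5 d).

10.1 days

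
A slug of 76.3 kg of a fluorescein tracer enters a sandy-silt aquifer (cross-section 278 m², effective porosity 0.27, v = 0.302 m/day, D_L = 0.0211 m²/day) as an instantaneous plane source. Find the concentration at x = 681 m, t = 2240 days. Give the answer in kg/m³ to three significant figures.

For an instantaneous plane source, C(x,t) = M/(n_e·A·√(4πDt)) · exp(−(x−vt)²/(4Dt)), with n_e·A the pore (flow) area.
Plume center vt = 0.302 × 2240 = 676.48 m, so the well at 681 m is 4.52 m downgradient of the peak.
√(4πDt) = 24.37 m, giving peak height M/(n_e·A·√(4πDt)) = 76.3/(0.27 × 278 × 24.37) = 0.04171 kg/m³.
(x−vt)²/(4Dt) = (4.52)²/(4 × 0.0211 × 2240) = 0.1081; exp(−0.1081) = 0.8975.
C = 0.04171 × 0.8975 = 0.0374 kg/m³.

0.0374 kg/m³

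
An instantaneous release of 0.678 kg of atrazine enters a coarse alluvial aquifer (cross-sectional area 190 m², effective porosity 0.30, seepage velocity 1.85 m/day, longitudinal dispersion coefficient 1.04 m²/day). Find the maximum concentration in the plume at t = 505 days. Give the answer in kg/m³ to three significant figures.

The peak of an instantaneous 1D plume sits at x = vt; there the Gaussian factor is 1 and C_max = M/(n_e·A·√(4πDt)), where n_e·A is the pore area the mass is dissolved in.
√(4πDt) = √(4π × 1.04 × 505) = 81.24 m, so C_max = 0.678/(0.30 × 190 × 81.24) = 0.000146 kg/m³.

0.000146 kg/m³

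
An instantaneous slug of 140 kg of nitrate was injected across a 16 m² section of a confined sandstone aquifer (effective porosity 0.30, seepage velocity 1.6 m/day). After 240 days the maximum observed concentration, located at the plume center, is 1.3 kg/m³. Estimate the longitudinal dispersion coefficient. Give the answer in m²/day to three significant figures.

0.167 m²/day

At the plume center C_max = M/(n_e·A·√(4πDt)), so D = M²/(4πt·(n_e·A·C_max)²).
n_e·A·C_max = 0.30 × 16 × 1.3 = 6.240 kg/m.
D = 140²/(4π × 240 × 6.240²) = 0.167 m²/day.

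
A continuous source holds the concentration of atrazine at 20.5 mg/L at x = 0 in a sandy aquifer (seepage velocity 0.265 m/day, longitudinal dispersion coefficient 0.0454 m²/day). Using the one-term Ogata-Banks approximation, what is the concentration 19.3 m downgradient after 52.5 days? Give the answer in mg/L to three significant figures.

0.139 mg/L

For a continuous step input, C/C₀ ≈ ½·erfc((x−vt)/(2√(Dt))).
vt = 0.265 × 52.5 = 13.9125 m and 2√(Dt) = 2√(0.0454 × 52.5) = 3.088 m.
Argument (x−vt)/(2√(Dt)) = (19.3 − 13.9125)/3.088 = 1.745; ½·erfc(1.745) = 0.006797.
C = 20.5 × 0.006797 = 0.139 mg/L.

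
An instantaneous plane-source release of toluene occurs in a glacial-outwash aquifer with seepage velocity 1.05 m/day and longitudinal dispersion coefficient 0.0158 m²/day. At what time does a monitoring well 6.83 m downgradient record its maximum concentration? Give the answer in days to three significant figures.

For the 1D instantaneous-source solution, setting ∂C/∂t = 0 at fixed x gives v²t² + 2Dt − x² = 0, so t = (√(D² + v²x²) − D)/v².
√(D² + v²x²) = √(0.0158² + 1.05² × 6.83²) = 7.172; v² = 1.1025.
t = (7.172 − 0.0158)/1.1025 = 6.49 days (vs. the pure-advection estimate x/v = 6.50 d).

6.49 days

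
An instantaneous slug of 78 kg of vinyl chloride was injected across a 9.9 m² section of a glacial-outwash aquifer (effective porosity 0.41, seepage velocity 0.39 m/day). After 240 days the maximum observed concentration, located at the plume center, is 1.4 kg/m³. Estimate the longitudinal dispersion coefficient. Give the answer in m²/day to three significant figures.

0.0625 m²/day

At the plume center C_max = M/(n_e·A·√(4πDt)), so D = M²/(4πt·(n_e·A·C_max)²).
n_e·A·C_max = 0.41 × 9.9 × 1.4 = 5.683 kg/m.
D = 78²/(4π × 240 × 5.683²) = 0.0625 m²/day.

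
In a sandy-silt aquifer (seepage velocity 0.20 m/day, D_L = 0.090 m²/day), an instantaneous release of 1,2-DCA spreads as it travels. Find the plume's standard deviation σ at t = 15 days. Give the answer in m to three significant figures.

Dispersive spreading gives a Gaussian with σ² = 2Dt; advection only shifts the center.
σ = √(2 × 0.090 × 15) = 1.64 m.

1.64 m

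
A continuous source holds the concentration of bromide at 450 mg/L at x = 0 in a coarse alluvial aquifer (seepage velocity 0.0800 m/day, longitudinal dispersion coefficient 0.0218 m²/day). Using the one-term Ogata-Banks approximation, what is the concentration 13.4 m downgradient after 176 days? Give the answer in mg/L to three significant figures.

269 mg/L

For a continuous step input, C/C₀ ≈ ½·erfc((x−vt)/(2√(Dt))).
vt = 0.0800 × 176 = 14.08 m and 2√(Dt) = 2√(0.0218 × 176) = 3.918 m.
Argument (x−vt)/(2√(Dt)) = (13.4 − 14.08)/3.918 = -0.1736; ½·erfc(-0.1736) = 0.5970.
C = 450 × 0.5970 = 269 mg/L.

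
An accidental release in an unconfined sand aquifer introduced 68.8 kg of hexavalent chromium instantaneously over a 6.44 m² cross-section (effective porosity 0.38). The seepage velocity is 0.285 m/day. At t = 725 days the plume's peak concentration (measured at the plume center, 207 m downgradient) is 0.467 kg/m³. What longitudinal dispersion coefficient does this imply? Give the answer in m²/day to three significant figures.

At the plume center C_max = M/(n_e·A·√(4πDt)), so D = M²/(4πt·(n_e·A·C_max)²).
n_e·A·C_max = 0.38 × 6.44 × 0.467 = 1.143 kg/m.
D = 68.8²/(4π × 725 × 1.143²) = 0.398 m²/day.

0.398 m²/day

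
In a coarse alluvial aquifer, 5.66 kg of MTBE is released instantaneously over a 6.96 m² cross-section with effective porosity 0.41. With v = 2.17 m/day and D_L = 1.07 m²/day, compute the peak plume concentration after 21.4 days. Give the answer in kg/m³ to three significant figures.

The peak of an instantaneous 1D plume sits at x = vt; there the Gaussian factor is 1 and C_max = M/(n_e·A·√(4πDt)), where n_e·A is the pore area the mass is dissolved in.
√(4πDt) = √(4π × 1.07 × 21.4) = 16.96 m, so C_max = 5.66/(0.41 × 6.96 × 16.96) = 0.117 kg/m³.

0.117 kg/m³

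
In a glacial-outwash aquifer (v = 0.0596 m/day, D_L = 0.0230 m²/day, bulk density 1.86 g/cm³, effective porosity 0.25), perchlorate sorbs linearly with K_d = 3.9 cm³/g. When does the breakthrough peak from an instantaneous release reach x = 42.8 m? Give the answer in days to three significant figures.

21400 days

Retardation factor R = 1 + ρ_b·K_d/n = 1 + 1.86 × 3.9/0.25 = 30.02.
Sorption retards both mechanisms: v_R = v/R = 0.001985 m/day, D_R = D/R = 0.0007662 m²/day.
Peak time from v_R²t² + 2D_R t − x² = 0: t = (√(D_R² + v_R²x²) − D_R)/v_R².
√(D_R² + v_R²x²) = √(0.0007662² + 0.001985² × 42.8²) = 0.08496; v_R² = 3.940e-06.
t = (0.08496 − 0.0007662)/3.940e-06 = 21400 days.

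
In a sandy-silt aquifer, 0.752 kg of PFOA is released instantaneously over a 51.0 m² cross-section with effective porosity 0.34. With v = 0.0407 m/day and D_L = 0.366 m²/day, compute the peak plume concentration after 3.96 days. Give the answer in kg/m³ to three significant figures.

The peak of an instantaneous 1D plume sits at x = vt; there the Gaussian factor is 1 and C_max = M/(n_e·A·√(4πDt)), where n_e·A is the pore area the mass is dissolved in.
√(4πDt) = √(4π × 0.366 × 3.96) = 4.268 m, so C_max = 0.752/(0.34 × 51.0 × 4.268) = 0.0102 kg/m³.

0.0102 kg/m³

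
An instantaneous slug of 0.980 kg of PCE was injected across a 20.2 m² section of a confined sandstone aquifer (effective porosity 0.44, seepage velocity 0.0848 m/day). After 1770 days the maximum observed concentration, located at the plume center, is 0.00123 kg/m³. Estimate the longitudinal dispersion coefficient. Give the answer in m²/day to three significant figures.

0.361 m²/day

At the plume center C_max = M/(n_e·A·√(4πDt)), so D = M²/(4πt·(n_e·A·C_max)²).
n_e·A·C_max = 0.44 × 20.2 × 0.00123 = 0.01093 kg/m.
D = 0.980²/(4π × 1770 × 0.01093²) = 0.361 m²/day.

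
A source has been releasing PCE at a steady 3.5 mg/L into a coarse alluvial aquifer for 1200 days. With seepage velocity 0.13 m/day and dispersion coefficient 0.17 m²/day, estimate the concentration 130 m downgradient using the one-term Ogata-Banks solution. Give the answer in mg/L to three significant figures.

3.15 mg/L

For a continuous step input, C/C₀ ≈ ½·erfc((x−vt)/(2√(Dt))).
vt = 0.13 × 1200 = 156 m and 2√(Dt) = 2√(0.17 × 1200) = 28.57 m.
Argument (x−vt)/(2√(Dt)) = (130 − 156)/28.57 = -0.9100; ½·erfc(-0.9100) = 0.9009.
C = 3.5 × 0.9009 = 3.15 mg/L.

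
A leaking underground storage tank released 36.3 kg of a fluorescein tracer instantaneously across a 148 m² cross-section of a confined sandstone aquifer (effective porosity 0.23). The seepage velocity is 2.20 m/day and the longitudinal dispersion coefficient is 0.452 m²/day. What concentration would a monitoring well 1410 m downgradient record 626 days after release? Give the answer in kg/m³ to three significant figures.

0.00691 kg/m³

For an instantaneous plane source, C(x,t) = M/(n_e·A·√(4πDt)) · exp(−(x−vt)²/(4Dt)), with n_e·A the pore (flow) area.
Plume center vt = 2.20 × 626 = 1377.2 m, so the well at 1410 m is 32.8 m downgradient of the peak.
√(4πDt) = 59.63 m, giving peak height M/(n_e·A·√(4πDt)) = 36.3/(0.23 × 148 × 59.63) = 0.01788 kg/m³.
(x−vt)²/(4Dt) = (32.8)²/(4 × 0.452 × 626) = 0.9505; exp(−0.9505) = 0.3865.
C = 0.01788 × 0.3865 = 0.00691 kg/m³.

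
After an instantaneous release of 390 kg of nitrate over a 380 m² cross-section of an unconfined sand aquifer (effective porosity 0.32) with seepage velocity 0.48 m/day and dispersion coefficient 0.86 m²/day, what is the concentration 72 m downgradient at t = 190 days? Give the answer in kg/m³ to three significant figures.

0.0403 kg/m³

For an instantaneous plane source, C(x,t) = M/(n_e·A·√(4πDt)) · exp(−(x−vt)²/(4Dt)), with n_e·A the pore (flow) area.
Plume center vt = 0.48 × 190 = 91.2 m, so the well at 72 m is 19.2 m upgradient of the peak.
√(4πDt) = 45.31 m, giving peak height M/(n_e·A·√(4πDt)) = 390/(0.32 × 380 × 45.31) = 0.07078 kg/m³.
(x−vt)²/(4Dt) = (-19.2)²/(4 × 0.86 × 190) = 0.5640; exp(−0.5640) = 0.5689.
C = 0.07078 × 0.5689 = 0.0403 kg/m³.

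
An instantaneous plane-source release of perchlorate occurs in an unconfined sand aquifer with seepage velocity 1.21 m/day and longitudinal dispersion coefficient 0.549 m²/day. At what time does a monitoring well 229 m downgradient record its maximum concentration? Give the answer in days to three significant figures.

For the 1D instantaneous-source solution, setting ∂C/∂t = 0 at fixed x gives v²t² + 2Dt − x² = 0, so t = (√(D² + v²x²) − D)/v².
√(D² + v²x²) = √(0.549² + 1.21² × 229²) = 277.1; v² = 1.4641.
t = (277.1 − 0.549)/1.4641 = 189 days (vs. the pure-advection estimate x/v = 189 d).

189 days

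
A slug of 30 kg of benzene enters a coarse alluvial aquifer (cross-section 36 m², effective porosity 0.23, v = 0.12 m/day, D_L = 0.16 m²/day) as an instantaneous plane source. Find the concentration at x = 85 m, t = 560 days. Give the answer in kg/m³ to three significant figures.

0.0446 kg/m³

For an instantaneous plane source, C(x,t) = M/(n_e·A·√(4πDt)) · exp(−(x−vt)²/(4Dt)), with n_e·A the pore (flow) area.
Plume center vt = 0.12 × 560 = 67.2 m, so the well at 85 m is 17.8 m downgradient of the peak.
√(4πDt) = 33.56 m, giving peak height M/(n_e·A·√(4πDt)) = 30/(0.23 × 36 × 33.56) = 0.1080 kg/m³.
(x−vt)²/(4Dt) = (17.8)²/(4 × 0.16 × 560) = 0.8840; exp(−0.8840) = 0.4131.
C = 0.1080 × 0.4131 = 0.0446 kg/m³.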